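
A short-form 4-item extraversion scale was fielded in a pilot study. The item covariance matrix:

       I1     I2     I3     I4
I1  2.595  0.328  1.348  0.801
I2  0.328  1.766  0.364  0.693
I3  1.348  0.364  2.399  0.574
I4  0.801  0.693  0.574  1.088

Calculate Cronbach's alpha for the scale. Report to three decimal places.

Σσᵢ² = 2.595 + 1.766 + 2.399 + 1.088 = 7.848
Σ_{i<j} σ_ij = 4.108
Var(T) = 7.848 + 2 × 4.108 = 16.064
α = (k/(k−1))·(1 − Σσᵢ²/Var(T)) = (4/3)·(1 − 7.848/16.064) = 0.682

α = 0.682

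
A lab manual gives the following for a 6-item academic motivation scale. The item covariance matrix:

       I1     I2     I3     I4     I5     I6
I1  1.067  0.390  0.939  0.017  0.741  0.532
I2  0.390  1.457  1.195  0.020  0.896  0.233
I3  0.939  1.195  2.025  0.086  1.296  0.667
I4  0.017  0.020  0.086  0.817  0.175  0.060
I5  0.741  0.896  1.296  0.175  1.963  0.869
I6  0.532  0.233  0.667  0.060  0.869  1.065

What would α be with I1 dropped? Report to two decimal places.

Remaining items: I2, I3, I4, I5, I6 (k = 5).
ΣVar(i) = 1.457 + 2.025 + 0.817 + 1.963 + 1.065 = 7.327
σ²_T = 7.327 + 2 × 5.497 = 18.321
α (item deleted) = (5/4)·(1 − 7.327/18.321) = 0.75

α = 0.75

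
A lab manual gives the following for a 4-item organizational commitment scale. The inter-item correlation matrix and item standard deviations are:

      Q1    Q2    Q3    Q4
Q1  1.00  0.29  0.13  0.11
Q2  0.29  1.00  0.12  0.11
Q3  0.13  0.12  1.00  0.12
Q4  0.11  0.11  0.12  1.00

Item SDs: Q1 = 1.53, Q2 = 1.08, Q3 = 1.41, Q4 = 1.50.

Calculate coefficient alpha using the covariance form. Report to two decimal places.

α = 0.39

Σσ²ᵢ = 1.53² + 1.08² + 1.41² + 1.50² = 7.7454
Covariances σ_ij = r_ij · s_i · s_j:
  σ(Q1,Q2) = 0.29 × 1.53 × 1.08 = 0.4792
  σ(Q1,Q3) = 0.13 × 1.53 × 1.41 = 0.2804
  σ(Q1,Q4) = 0.11 × 1.53 × 1.50 = 0.2525
  σ(Q2,Q3) = 0.12 × 1.08 × 1.41 = 0.1827
  σ(Q2,Q4) = 0.11 × 1.08 × 1.50 = 0.1782
  σ(Q3,Q4) = 0.12 × 1.41 × 1.50 = 0.2538
σ²_T = Σσ²ᵢ + 2·Σσ_ij = 7.7454 + 2 × 1.6268 = 10.9990
α = (4/3)·(1 − 7.7454/10.9990) = 0.39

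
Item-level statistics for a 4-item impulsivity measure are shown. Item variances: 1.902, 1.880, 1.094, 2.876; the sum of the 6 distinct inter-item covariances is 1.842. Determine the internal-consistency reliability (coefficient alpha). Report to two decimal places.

sum of item variances = 1.902 + 1.880 + 1.094 + 2.876 = 7.752
Sum of distinct covariances = 1.842
total variance = sum of item variances + 2·Σcov = 7.752 + 2 × 1.842 = 11.436
α = (4/3)·(1 − 7.752/11.436) = 0.43

α = 0.43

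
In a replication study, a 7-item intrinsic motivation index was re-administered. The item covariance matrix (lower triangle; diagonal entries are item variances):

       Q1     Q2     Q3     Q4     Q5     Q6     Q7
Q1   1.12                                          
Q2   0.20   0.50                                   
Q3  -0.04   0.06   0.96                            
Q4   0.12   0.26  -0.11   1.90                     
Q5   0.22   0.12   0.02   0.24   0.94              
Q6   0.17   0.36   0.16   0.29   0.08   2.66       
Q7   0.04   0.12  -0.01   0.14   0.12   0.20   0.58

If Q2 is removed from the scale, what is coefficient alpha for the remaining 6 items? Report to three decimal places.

Remaining items: Q1, Q3, Q4, Q5, Q6, Q7 (k = 6).
sum of item variances = 1.12 + 0.96 + 1.90 + 0.94 + 2.66 + 0.58 = 8.16
total variance = 8.16 + 2 × 1.64 = 11.44
α (item deleted) = (6/5)·(1 − 8.16/11.44) = 0.344

α = 0.344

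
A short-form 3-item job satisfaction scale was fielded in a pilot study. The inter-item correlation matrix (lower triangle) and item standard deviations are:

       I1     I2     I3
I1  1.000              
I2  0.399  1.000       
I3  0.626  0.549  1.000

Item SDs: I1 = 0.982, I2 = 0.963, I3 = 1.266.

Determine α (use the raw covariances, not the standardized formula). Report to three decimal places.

Σσ²ᵢ = 0.982² + 0.963² + 1.266² = 3.4944
Covariances σ_ij = r_ij · s_i · s_j:
  σ(I1,I2) = 0.399 × 0.982 × 0.963 = 0.3773
  σ(I1,I3) = 0.626 × 0.982 × 1.266 = 0.7783
  σ(I2,I3) = 0.549 × 0.963 × 1.266 = 0.6693
σ²_T = Σσ²ᵢ + 2·Σσ_ij = 3.4944 + 2 × 1.8249 = 7.1442
α = (3/2)·(1 − 3.4944/7.1442) = 0.766

α = 0.766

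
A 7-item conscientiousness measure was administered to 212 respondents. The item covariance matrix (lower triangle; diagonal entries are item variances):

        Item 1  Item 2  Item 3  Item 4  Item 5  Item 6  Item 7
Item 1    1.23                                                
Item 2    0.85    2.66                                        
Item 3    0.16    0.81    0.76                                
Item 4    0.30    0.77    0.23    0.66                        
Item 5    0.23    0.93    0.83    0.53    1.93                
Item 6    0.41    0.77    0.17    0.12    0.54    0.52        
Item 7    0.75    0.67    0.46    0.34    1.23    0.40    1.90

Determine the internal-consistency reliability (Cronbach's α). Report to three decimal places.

α = 0.822

Σσ²ᵢ = 1.23 + 2.66 + 0.76 + 0.66 + 1.93 + 0.52 + 1.90 = 9.66
Sum of the distinct covariances = 11.50
σ²_total = 9.66 + 2 × 11.50 = 32.66
α = (k/(k−1))·(1 − Σσ²ᵢ/σ²_total) = (7/6)·(1 − 9.66/32.66) = 0.822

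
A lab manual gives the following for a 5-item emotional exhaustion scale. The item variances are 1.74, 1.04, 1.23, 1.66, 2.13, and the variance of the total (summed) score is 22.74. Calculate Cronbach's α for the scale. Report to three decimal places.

Σσᵢ² = 1.74 + 1.04 + 1.23 + 1.66 + 2.13 = 7.80
α = (k/(k−1))·(1 − Σσᵢ²/σ²_T) = (5/4)·(1 − 7.80/22.74) = 0.821

α = 0.821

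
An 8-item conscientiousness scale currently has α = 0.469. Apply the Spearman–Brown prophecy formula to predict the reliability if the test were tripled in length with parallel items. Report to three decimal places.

Length factor m = 3
α' = m·α / (1 + (m−1)·α)
   = 3 × 0.469 / (1 + (3 − 1) × 0.469)
   = 1.4070 / 1.9380 = 0.726

predicted reliability = 0.726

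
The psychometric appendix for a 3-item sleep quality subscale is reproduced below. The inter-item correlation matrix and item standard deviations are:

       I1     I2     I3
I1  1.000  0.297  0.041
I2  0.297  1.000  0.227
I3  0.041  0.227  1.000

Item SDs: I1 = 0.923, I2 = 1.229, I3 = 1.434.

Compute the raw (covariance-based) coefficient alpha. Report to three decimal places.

α = 0.396

Σσ²ᵢ = 0.923² + 1.229² + 1.434² = 4.4187
Covariances σ_ij = r_ij · s_i · s_j:
  σ(I1,I2) = 0.297 × 0.923 × 1.229 = 0.3369
  σ(I1,I3) = 0.041 × 0.923 × 1.434 = 0.0543
  σ(I2,I3) = 0.227 × 1.229 × 1.434 = 0.4001
σ²_T = Σσ²ᵢ + 2·Σσ_ij = 4.4187 + 2 × 0.7913 = 6.0013
α = (3/2)·(1 − 4.4187/6.0013) = 0.396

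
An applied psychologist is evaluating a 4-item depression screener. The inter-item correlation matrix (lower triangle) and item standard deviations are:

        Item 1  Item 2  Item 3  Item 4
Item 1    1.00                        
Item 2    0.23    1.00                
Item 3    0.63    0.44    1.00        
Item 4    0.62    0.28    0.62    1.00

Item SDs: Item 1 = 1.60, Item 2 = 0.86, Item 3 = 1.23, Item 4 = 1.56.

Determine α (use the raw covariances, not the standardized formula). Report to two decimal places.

Σσ²ᵢ = 1.60² + 0.86² + 1.23² + 1.56² = 7.2461
Covariances σ_ij = r_ij · s_i · s_j:
  σ(Item 1,Item 2) = 0.23 × 1.60 × 0.86 = 0.3165
  σ(Item 1,Item 3) = 0.63 × 1.60 × 1.23 = 1.2398
  σ(Item 1,Item 4) = 0.62 × 1.60 × 1.56 = 1.5475
  σ(Item 2,Item 3) = 0.44 × 0.86 × 1.23 = 0.4654
  σ(Item 2,Item 4) = 0.28 × 0.86 × 1.56 = 0.3756
  σ(Item 3,Item 4) = 0.62 × 1.23 × 1.56 = 1.1897
σ²_T = Σσ²ᵢ + 2·Σσ_ij = 7.2461 + 2 × 5.1345 = 17.5151
α = (4/3)·(1 − 7.2461/17.5151) = 0.78

α = 0.78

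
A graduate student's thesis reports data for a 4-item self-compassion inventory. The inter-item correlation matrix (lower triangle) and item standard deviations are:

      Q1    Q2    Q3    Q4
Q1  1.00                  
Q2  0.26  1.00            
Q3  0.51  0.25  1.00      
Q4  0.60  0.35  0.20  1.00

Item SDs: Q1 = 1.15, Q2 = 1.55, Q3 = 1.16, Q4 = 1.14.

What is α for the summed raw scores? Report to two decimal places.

Σσ²ᵢ = 1.15² + 1.55² + 1.16² + 1.14² = 6.3702
Covariances σ_ij = r_ij · s_i · s_j:
  σ(Q1,Q2) = 0.26 × 1.15 × 1.55 = 0.4634
  σ(Q1,Q3) = 0.51 × 1.15 × 1.16 = 0.6803
  σ(Q1,Q4) = 0.60 × 1.15 × 1.14 = 0.7866
  σ(Q2,Q3) = 0.25 × 1.55 × 1.16 = 0.4495
  σ(Q2,Q4) = 0.35 × 1.55 × 1.14 = 0.6184
  σ(Q3,Q4) = 0.20 × 1.16 × 1.14 = 0.2645
σ²_T = Σσ²ᵢ + 2·Σσ_ij = 6.3702 + 2 × 3.2627 = 12.8956
α = (4/3)·(1 − 6.3702/12.8956) = 0.67

α = 0.67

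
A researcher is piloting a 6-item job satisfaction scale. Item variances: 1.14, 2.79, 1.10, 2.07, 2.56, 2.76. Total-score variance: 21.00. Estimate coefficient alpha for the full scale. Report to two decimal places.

Σσᵢ² = 1.14 + 2.79 + 1.10 + 2.07 + 2.56 + 2.76 = 12.42
α = (k/(k−1))·(1 − Σσᵢ²/Var(T)) = (6/5)·(1 − 12.42/21.00) = 0.49

coefficient alpha = 0.49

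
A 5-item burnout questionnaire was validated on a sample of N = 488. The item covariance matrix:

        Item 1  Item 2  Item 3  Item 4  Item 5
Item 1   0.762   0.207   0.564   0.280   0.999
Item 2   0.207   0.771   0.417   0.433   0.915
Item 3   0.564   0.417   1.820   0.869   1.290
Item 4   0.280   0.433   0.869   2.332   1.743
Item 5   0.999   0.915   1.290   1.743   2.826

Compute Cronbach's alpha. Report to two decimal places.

Cronbach's alpha = 0.81

Σσ²ᵢ = 0.762 + 0.771 + 1.820 + 2.332 + 2.826 = 8.511
Sum of the distinct covariances = 7.717
Var(T) = 8.511 + 2 × 7.717 = 23.945
α = (k/(k−1))·(1 − Σσ²ᵢ/Var(T)) = (5/4)·(1 − 8.511/23.945) = 0.81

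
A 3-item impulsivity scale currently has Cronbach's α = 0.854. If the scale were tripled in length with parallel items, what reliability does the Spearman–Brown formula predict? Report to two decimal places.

predicted reliability = 0.95

Length factor m = 3
α' = m·α / (1 + (m−1)·α)
   = 3 × 0.854 / (1 + (3 − 1) × 0.854)
   = 2.5620 / 2.7080 = 0.95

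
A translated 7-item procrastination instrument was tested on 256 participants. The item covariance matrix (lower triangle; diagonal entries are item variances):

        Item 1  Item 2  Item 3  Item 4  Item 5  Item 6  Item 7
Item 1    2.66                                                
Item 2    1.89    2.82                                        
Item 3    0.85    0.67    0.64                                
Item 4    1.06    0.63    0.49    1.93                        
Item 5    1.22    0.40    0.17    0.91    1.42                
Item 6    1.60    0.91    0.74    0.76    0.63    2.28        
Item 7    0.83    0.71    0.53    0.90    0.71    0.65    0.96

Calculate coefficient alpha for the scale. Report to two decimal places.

sum of item variances = 2.66 + 2.82 + 0.64 + 1.93 + 1.42 + 2.28 + 0.96 = 12.71
Sum of the distinct covariances = 17.26
Var(T) = 12.71 + 2 × 17.26 = 47.23
α = (k/(k−1))·(1 − sum of item variances/Var(T)) = (7/6)·(1 − 12.71/47.23) = 0.85

α = 0.85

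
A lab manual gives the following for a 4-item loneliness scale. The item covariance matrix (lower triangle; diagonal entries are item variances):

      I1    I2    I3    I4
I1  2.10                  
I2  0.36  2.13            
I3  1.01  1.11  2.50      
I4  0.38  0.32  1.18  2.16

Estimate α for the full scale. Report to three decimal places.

α = 0.660

Σσ²ᵢ = 2.10 + 2.13 + 2.50 + 2.16 = 8.89
Sum of the distinct covariances = 4.36
total variance = 8.89 + 2 × 4.36 = 17.61
α = (k/(k−1))·(1 − Σσ²ᵢ/total variance) = (4/3)·(1 − 8.89/17.61) = 0.660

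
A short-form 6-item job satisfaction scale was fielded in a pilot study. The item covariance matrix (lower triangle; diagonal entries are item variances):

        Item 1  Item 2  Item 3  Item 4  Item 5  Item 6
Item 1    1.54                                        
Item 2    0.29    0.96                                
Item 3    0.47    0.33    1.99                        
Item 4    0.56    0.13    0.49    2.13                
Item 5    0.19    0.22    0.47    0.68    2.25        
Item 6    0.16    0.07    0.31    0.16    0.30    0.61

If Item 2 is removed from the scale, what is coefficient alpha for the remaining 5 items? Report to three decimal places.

coefficient alpha = 0.589

Remaining items: Item 1, Item 3, Item 4, Item 5, Item 6 (k = 5).
ΣVar(i) = 1.54 + 1.99 + 2.13 + 2.25 + 0.61 = 8.52
total variance = 8.52 + 2 × 3.79 = 16.10
α (item deleted) = (5/4)·(1 − 8.52/16.10) = 0.589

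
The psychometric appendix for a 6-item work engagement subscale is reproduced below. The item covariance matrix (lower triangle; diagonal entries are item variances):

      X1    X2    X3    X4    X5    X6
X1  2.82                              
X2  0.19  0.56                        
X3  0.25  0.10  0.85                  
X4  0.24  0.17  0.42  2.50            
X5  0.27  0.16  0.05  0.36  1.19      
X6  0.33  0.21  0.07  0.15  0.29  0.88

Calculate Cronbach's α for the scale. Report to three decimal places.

ΣVar(i) = 2.82 + 0.56 + 0.85 + 2.50 + 1.19 + 0.88 = 8.80
Sum of off-diagonal covariances = 3.26
Var(T) = 8.80 + 2 × 3.26 = 15.32
α = (k/(k−1))·(1 − ΣVar(i)/Var(T)) = (6/5)·(1 − 8.80/15.32) = 0.511

α = 0.511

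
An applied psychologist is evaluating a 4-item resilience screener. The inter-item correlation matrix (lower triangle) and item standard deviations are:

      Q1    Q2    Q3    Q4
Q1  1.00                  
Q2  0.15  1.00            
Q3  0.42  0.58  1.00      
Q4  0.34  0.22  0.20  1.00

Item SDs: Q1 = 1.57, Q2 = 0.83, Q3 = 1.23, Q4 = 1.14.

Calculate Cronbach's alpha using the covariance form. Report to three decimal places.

α = 0.633

Σσ²ᵢ = 1.57² + 0.83² + 1.23² + 1.14² = 5.9663
Covariances σ_ij = r_ij · s_i · s_j:
  σ(Q1,Q2) = 0.15 × 1.57 × 0.83 = 0.1955
  σ(Q1,Q3) = 0.42 × 1.57 × 1.23 = 0.8111
  σ(Q1,Q4) = 0.34 × 1.57 × 1.14 = 0.6085
  σ(Q2,Q3) = 0.58 × 0.83 × 1.23 = 0.5921
  σ(Q2,Q4) = 0.22 × 0.83 × 1.14 = 0.2082
  σ(Q3,Q4) = 0.20 × 1.23 × 1.14 = 0.2804
σ²_T = Σσ²ᵢ + 2·Σσ_ij = 5.9663 + 2 × 2.6958 = 11.3579
α = (4/3)·(1 − 5.9663/11.3579) = 0.633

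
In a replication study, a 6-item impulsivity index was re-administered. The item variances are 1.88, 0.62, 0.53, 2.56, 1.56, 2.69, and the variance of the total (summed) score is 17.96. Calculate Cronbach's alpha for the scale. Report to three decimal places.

Cronbach's alpha = 0.543

Σσᵢ² = 1.88 + 0.62 + 0.53 + 2.56 + 1.56 + 2.69 = 9.84
α = (k/(k−1))·(1 − Σσᵢ²/σ²_T) = (6/5)·(1 − 9.84/17.96) = 0.543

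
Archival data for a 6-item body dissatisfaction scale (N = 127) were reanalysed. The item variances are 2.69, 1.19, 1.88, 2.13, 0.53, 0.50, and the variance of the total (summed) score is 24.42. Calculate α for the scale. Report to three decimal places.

Σσᵢ² = 2.69 + 1.19 + 1.88 + 2.13 + 0.53 + 0.50 = 8.92
α = (k/(k−1))·(1 − Σσᵢ²/Var(T)) = (6/5)·(1 − 8.92/24.42) = 0.762

α = 0.762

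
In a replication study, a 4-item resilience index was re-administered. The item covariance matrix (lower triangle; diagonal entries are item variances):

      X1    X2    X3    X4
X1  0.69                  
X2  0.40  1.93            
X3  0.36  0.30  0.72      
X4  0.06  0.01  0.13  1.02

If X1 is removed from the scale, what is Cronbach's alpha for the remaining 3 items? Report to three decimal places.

α = 0.290

Remaining items: X2, X3, X4 (k = 3).
sum of item variances = 1.93 + 0.72 + 1.02 = 3.67
σ²_T = 3.67 + 2 × 0.44 = 4.55
α (item deleted) = (3/2)·(1 − 3.67/4.55) = 0.290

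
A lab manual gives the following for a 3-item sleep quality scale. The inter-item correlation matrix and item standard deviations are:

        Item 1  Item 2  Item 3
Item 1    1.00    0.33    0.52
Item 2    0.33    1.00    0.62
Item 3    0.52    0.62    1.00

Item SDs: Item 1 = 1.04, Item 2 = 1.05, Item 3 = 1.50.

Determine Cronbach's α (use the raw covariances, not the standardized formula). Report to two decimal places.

Cronbach's α = 0.74

Σσ²ᵢ = 1.04² + 1.05² + 1.50² = 4.4341
Covariances σ_ij = r_ij · s_i · s_j:
  σ(Item 1,Item 2) = 0.33 × 1.04 × 1.05 = 0.3604
  σ(Item 1,Item 3) = 0.52 × 1.04 × 1.50 = 0.8112
  σ(Item 2,Item 3) = 0.62 × 1.05 × 1.50 = 0.9765
σ²_T = Σσ²ᵢ + 2·Σσ_ij = 4.4341 + 2 × 2.1481 = 8.7303
α = (3/2)·(1 − 4.4341/8.7303) = 0.74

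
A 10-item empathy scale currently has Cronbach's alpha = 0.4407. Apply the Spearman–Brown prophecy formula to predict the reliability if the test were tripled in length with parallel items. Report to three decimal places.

predicted reliability = 0.703

Length factor m = 3
α' = m·α / (1 + (m−1)·α)
   = 3 × 0.4407 / (1 + (3 − 1) × 0.4407)
   = 1.3221 / 1.8814 = 0.703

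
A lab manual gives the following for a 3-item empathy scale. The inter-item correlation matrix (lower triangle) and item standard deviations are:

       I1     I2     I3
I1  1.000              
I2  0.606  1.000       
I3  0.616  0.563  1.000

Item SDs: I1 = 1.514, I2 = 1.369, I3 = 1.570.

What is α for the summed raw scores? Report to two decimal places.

Σσ²ᵢ = 1.514² + 1.369² + 1.570² = 6.6313
Covariances σ_ij = r_ij · s_i · s_j:
  σ(I1,I2) = 0.606 × 1.514 × 1.369 = 1.2560
  σ(I1,I3) = 0.616 × 1.514 × 1.570 = 1.4642
  σ(I2,I3) = 0.563 × 1.369 × 1.570 = 1.2101
σ²_T = Σσ²ᵢ + 2·Σσ_ij = 6.6313 + 2 × 3.9303 = 14.4919
α = (3/2)·(1 − 6.6313/14.4919) = 0.81

α = 0.81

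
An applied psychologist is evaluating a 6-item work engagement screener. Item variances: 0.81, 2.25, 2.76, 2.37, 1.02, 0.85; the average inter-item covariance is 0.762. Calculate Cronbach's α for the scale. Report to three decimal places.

Σσᵢ² = 0.81 + 2.25 + 2.76 + 2.37 + 1.02 + 0.85 = 10.06
Sum of the 15 distinct covariances = 15 × 0.762 = 11.430
σ²_T = Σσᵢ² + 2·Σcov = 10.06 + 2 × 11.430 = 32.920
α = (6/5)·(1 − 10.06/32.920) = 0.833

Cronbach's α = 0.833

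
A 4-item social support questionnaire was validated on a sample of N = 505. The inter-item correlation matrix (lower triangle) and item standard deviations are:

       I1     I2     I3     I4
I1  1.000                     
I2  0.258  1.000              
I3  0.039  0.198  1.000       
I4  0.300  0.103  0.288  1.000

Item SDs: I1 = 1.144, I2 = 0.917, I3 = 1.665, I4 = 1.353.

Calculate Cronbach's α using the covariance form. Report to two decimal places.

Cronbach's α = 0.48

Σσ²ᵢ = 1.144² + 0.917² + 1.665² + 1.353² = 6.7525
Covariances σ_ij = r_ij · s_i · s_j:
  σ(I1,I2) = 0.258 × 1.144 × 0.917 = 0.2707
  σ(I1,I3) = 0.039 × 1.144 × 1.665 = 0.0743
  σ(I1,I4) = 0.300 × 1.144 × 1.353 = 0.4643
  σ(I2,I3) = 0.198 × 0.917 × 1.665 = 0.3023
  σ(I2,I4) = 0.103 × 0.917 × 1.353 = 0.1278
  σ(I3,I4) = 0.288 × 1.665 × 1.353 = 0.6488
σ²_T = Σσ²ᵢ + 2·Σσ_ij = 6.7525 + 2 × 1.8882 = 10.5289
α = (4/3)·(1 − 6.7525/10.5289) = 0.48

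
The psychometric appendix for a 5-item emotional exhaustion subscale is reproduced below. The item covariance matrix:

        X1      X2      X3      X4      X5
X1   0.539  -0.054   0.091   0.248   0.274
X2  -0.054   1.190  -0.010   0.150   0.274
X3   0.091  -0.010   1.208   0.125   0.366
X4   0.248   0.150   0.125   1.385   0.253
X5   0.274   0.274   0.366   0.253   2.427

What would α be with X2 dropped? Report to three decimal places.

α = 0.437

Remaining items: X1, X3, X4, X5 (k = 4).
sum of item variances = 0.539 + 1.208 + 1.385 + 2.427 = 5.559
σ²_T = 5.559 + 2 × 1.357 = 8.273
α (item deleted) = (4/3)·(1 − 5.559/8.273) = 0.437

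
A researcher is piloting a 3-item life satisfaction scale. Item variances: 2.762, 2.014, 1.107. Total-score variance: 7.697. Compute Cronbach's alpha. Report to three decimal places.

α = 0.354

ΣVar(i) = 2.762 + 2.014 + 1.107 = 5.883
α = (k/(k−1))·(1 − ΣVar(i)/total variance) = (3/2)·(1 − 5.883/7.697) = 0.354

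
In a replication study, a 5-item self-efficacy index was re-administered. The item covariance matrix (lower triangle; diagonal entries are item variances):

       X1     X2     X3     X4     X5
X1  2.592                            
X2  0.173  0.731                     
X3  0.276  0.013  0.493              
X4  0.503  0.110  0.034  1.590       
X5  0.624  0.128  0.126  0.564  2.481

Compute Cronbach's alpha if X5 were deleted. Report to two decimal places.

α = 0.39

Remaining items: X1, X2, X3, X4 (k = 4).
Σσ²ᵢ = 2.592 + 0.731 + 0.493 + 1.590 = 5.406
σ²_total = 5.406 + 2 × 1.109 = 7.624
α (item deleted) = (4/3)·(1 − 5.406/7.624) = 0.39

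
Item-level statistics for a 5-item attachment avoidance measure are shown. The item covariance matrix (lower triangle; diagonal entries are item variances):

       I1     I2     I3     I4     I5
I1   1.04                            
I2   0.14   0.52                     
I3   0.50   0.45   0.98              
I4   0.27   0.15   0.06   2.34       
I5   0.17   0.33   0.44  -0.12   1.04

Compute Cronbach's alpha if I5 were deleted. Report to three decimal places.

Cronbach's alpha = 0.522

Remaining items: I1, I2, I3, I4 (k = 4).
Σσᵢ² = 1.04 + 0.52 + 0.98 + 2.34 = 4.88
Var(T) = 4.88 + 2 × 1.57 = 8.02
α (item deleted) = (4/3)·(1 − 4.88/8.02) = 0.522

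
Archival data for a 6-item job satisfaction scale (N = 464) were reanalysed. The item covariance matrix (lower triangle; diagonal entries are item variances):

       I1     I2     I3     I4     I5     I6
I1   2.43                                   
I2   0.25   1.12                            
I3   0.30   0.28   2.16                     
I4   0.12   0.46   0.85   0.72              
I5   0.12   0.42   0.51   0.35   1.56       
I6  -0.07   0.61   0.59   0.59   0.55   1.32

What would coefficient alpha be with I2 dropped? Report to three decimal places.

α = 0.611

Remaining items: I1, I3, I4, I5, I6 (k = 5).
Σσ²ᵢ = 2.43 + 2.16 + 0.72 + 1.56 + 1.32 = 8.19
σ²_T = 8.19 + 2 × 3.91 = 16.01
α (item deleted) = (5/4)·(1 − 8.19/16.01) = 0.611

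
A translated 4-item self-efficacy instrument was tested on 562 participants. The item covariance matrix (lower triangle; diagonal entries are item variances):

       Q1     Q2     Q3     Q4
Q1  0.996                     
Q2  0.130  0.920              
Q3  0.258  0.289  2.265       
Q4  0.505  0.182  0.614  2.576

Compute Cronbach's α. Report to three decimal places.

Cronbach's α = 0.492

ΣVar(i) = 0.996 + 0.920 + 2.265 + 2.576 = 6.757
Sum of off-diagonal covariances = 1.978
Var(T) = 6.757 + 2 × 1.978 = 10.713
α = (k/(k−1))·(1 − ΣVar(i)/Var(T)) = (4/3)·(1 − 6.757/10.713) = 0.492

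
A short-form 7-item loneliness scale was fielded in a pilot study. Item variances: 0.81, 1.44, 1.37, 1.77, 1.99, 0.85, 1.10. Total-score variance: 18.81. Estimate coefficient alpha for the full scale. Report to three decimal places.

Σσ²ᵢ = 0.81 + 1.44 + 1.37 + 1.77 + 1.99 + 0.85 + 1.10 = 9.33
α = (k/(k−1))·(1 − Σσ²ᵢ/Var(T)) = (7/6)·(1 − 9.33/18.81) = 0.588

coefficient alpha = 0.588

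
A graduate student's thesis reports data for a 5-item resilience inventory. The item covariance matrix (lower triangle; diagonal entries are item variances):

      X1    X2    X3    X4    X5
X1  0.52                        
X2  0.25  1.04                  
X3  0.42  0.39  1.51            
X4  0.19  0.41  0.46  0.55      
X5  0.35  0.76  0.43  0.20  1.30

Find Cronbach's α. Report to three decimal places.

Cronbach's α = 0.763

ΣVar(i) = 0.52 + 1.04 + 1.51 + 0.55 + 1.30 = 4.92
Sum of the distinct covariances = 3.86
total variance = 4.92 + 2 × 3.86 = 12.64
α = (k/(k−1))·(1 − ΣVar(i)/total variance) = (5/4)·(1 − 4.92/12.64) = 0.763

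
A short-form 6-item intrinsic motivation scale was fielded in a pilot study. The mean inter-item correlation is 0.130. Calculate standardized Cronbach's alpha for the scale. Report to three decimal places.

α = 0.473

Standardized α = k·r̄ / (1 + (k−1)·r̄) = 6 × 0.130 / (1 + 5 × 0.130)
  = 0.7800 / 1.6500 = 0.473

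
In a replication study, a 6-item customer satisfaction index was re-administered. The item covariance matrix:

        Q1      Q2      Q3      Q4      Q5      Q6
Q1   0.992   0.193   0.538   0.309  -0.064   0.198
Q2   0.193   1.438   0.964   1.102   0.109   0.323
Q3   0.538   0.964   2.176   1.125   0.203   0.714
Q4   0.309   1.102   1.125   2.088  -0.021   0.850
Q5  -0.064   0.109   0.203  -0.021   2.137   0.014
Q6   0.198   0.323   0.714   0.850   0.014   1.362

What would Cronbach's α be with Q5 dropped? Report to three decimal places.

Remaining items: Q1, Q2, Q3, Q4, Q6 (k = 5).
sum of item variances = 0.992 + 1.438 + 2.176 + 2.088 + 1.362 = 8.056
total variance = 8.056 + 2 × 6.316 = 20.688
α (item deleted) = (5/4)·(1 − 8.056/20.688) = 0.763

α = 0.763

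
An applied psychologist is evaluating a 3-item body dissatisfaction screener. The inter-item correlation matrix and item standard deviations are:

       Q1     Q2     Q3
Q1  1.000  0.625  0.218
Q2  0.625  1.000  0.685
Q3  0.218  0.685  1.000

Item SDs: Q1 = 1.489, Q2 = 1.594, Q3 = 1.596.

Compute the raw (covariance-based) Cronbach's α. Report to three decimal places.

Σσ²ᵢ = 1.489² + 1.594² + 1.596² = 7.3052
Covariances σ_ij = r_ij · s_i · s_j:
  σ(Q1,Q2) = 0.625 × 1.489 × 1.594 = 1.4834
  σ(Q1,Q3) = 0.218 × 1.489 × 1.596 = 0.5181
  σ(Q2,Q3) = 0.685 × 1.594 × 1.596 = 1.7427
σ²_T = Σσ²ᵢ + 2·Σσ_ij = 7.3052 + 2 × 3.7442 = 14.7936
α = (3/2)·(1 − 7.3052/14.7936) = 0.759

α = 0.759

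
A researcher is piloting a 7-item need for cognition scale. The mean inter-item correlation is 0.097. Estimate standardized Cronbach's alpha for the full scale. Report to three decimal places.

standardized Cronbach's alpha = 0.429

Standardized α = k·r̄ / (1 + (k−1)·r̄) = 7 × 0.097 / (1 + 6 × 0.097)
  = 0.6790 / 1.5820 = 0.429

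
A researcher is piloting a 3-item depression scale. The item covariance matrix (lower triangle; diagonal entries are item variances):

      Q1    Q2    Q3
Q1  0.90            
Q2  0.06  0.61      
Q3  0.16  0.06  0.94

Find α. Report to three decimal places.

sum of item variances = 0.90 + 0.61 + 0.94 = 2.45
Σ_{i<j} σ_ij = 0.28
Var(T) = 2.45 + 2 × 0.28 = 3.01
α = (k/(k−1))·(1 − sum of item variances/Var(T)) = (3/2)·(1 − 2.45/3.01) = 0.279

α = 0.279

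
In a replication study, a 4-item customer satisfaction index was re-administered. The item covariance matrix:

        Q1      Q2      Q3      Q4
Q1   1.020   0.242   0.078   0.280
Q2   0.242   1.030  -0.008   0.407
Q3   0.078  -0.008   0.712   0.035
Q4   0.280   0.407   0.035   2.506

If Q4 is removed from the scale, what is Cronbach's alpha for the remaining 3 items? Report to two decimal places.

Remaining items: Q1, Q2, Q3 (k = 3).
Σσ²ᵢ = 1.020 + 1.030 + 0.712 = 2.762
Var(T) = 2.762 + 2 × 0.312 = 3.386
α (item deleted) = (3/2)·(1 − 2.762/3.386) = 0.28

Cronbach's alpha = 0.28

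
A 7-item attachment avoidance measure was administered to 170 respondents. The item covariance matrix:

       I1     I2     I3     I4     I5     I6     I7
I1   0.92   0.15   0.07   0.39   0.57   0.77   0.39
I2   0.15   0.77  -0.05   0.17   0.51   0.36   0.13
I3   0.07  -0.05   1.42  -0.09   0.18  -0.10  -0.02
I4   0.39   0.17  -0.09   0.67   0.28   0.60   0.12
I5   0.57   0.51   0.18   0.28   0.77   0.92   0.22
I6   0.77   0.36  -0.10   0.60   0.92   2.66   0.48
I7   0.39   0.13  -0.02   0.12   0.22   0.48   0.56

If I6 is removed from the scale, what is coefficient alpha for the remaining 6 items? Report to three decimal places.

coefficient alpha = 0.650

Remaining items: I1, I2, I3, I4, I5, I7 (k = 6).
Σσ²ᵢ = 0.92 + 0.77 + 1.42 + 0.67 + 0.77 + 0.56 = 5.11
total variance = 5.11 + 2 × 3.02 = 11.15
α (item deleted) = (6/5)·(1 − 5.11/11.15) = 0.650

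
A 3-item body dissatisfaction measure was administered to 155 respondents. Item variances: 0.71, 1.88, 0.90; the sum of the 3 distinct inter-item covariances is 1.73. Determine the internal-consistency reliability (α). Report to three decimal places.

Σσᵢ² = 0.71 + 1.88 + 0.90 = 3.49
Sum of distinct covariances = 1.73
Var(T) = Σσᵢ² + 2·Σcov = 3.49 + 2 × 1.73 = 6.95
α = (3/2)·(1 − 3.49/6.95) = 0.747

α = 0.747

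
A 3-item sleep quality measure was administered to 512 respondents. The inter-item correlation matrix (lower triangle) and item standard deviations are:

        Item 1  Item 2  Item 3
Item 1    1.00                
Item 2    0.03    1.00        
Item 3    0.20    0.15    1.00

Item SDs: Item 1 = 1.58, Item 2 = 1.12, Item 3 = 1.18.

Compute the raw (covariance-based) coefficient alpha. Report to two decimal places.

coefficient alpha = 0.29

Σσ²ᵢ = 1.58² + 1.12² + 1.18² = 5.1432
Covariances σ_ij = r_ij · s_i · s_j:
  σ(Item 1,Item 2) = 0.03 × 1.58 × 1.12 = 0.0531
  σ(Item 1,Item 3) = 0.20 × 1.58 × 1.18 = 0.3729
  σ(Item 2,Item 3) = 0.15 × 1.12 × 1.18 = 0.1982
σ²_T = Σσ²ᵢ + 2·Σσ_ij = 5.1432 + 2 × 0.6242 = 6.3916
α = (3/2)·(1 − 5.1432/6.3916) = 0.29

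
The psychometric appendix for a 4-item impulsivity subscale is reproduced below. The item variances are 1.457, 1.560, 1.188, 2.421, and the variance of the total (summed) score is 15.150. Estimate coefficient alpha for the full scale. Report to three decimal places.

sum of item variances = 1.457 + 1.560 + 1.188 + 2.421 = 6.626
α = (k/(k−1))·(1 − sum of item variances/σ²_T) = (4/3)·(1 − 6.626/15.150) = 0.750

α = 0.750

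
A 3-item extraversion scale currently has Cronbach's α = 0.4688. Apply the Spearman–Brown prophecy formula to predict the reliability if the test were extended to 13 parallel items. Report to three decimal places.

Length factor m = 13/3 = 4.3333
α' = m·α / (1 + (m−1)·α)
   = 13/3 × 0.4688 / (1 + (13/3 − 1) × 0.4688)
   = 2.0315 / 2.5627 = 0.793

predicted reliability = 0.793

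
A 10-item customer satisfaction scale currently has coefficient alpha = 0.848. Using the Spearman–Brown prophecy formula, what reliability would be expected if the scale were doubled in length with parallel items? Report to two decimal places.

Length factor m = 2
α' = m·α / (1 + (m−1)·α)
   = 2 × 0.848 / (1 + (2 − 1) × 0.848)
   = 1.6960 / 1.8480 = 0.92

predicted reliability = 0.92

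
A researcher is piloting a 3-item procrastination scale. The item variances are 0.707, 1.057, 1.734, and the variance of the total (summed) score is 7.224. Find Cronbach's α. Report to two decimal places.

α = 0.77

ΣVar(i) = 0.707 + 1.057 + 1.734 = 3.498
α = (k/(k−1))·(1 − ΣVar(i)/σ²_T) = (3/2)·(1 − 3.498/7.224) = 0.77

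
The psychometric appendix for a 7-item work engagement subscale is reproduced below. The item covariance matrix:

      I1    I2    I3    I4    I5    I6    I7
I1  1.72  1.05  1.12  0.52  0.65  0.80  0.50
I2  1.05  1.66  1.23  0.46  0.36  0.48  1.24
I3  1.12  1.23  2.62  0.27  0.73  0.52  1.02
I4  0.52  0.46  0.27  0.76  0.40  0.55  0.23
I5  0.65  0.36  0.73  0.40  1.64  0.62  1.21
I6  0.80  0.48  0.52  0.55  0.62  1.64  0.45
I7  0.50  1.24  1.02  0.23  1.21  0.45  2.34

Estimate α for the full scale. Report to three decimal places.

α = 0.816

Σσᵢ² = 1.72 + 1.66 + 2.62 + 0.76 + 1.64 + 1.64 + 2.34 = 12.38
Σ_{i<j} σ_ij = 14.41
Var(T) = 12.38 + 2 × 14.41 = 41.20
α = (k/(k−1))·(1 − Σσᵢ²/Var(T)) = (7/6)·(1 − 12.38/41.20) = 0.816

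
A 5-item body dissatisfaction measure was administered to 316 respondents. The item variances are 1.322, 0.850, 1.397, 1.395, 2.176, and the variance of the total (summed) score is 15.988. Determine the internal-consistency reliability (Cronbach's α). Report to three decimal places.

α = 0.692

ΣVar(i) = 1.322 + 0.850 + 1.397 + 1.395 + 2.176 = 7.140
α = (k/(k−1))·(1 − ΣVar(i)/σ²_T) = (5/4)·(1 − 7.140/15.988) = 0.692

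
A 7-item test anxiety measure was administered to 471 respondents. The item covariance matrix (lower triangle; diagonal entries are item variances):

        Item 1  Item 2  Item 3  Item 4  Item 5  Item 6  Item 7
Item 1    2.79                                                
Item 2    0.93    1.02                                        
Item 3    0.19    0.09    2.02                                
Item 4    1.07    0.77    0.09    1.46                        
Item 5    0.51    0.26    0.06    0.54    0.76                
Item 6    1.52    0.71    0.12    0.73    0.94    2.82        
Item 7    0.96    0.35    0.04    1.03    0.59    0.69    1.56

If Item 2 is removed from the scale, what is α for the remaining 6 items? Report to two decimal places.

Remaining items: Item 1, Item 3, Item 4, Item 5, Item 6, Item 7 (k = 6).
Σσ²ᵢ = 2.79 + 2.02 + 1.46 + 0.76 + 2.82 + 1.56 = 11.41
σ²_total = 11.41 + 2 × 9.08 = 29.57
α (item deleted) = (6/5)·(1 − 11.41/29.57) = 0.74

α = 0.74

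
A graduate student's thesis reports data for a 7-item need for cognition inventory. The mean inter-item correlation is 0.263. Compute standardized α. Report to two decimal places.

Standardized α = k·r̄ / (1 + (k−1)·r̄) = 7 × 0.263 / (1 + 6 × 0.263)
  = 1.8410 / 2.5780 = 0.71

α = 0.71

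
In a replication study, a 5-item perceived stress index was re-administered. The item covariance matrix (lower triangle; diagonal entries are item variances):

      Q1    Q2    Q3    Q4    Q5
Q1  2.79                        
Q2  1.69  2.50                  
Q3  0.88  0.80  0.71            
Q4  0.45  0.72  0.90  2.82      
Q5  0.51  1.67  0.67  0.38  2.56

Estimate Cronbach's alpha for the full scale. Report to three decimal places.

sum of item variances = 2.79 + 2.50 + 0.71 + 2.82 + 2.56 = 11.38
Σ_{i<j} σ_ij = 8.67
σ²_T = 11.38 + 2 × 8.67 = 28.72
α = (k/(k−1))·(1 − sum of item variances/σ²_T) = (5/4)·(1 − 11.38/28.72) = 0.755

Cronbach's alpha = 0.755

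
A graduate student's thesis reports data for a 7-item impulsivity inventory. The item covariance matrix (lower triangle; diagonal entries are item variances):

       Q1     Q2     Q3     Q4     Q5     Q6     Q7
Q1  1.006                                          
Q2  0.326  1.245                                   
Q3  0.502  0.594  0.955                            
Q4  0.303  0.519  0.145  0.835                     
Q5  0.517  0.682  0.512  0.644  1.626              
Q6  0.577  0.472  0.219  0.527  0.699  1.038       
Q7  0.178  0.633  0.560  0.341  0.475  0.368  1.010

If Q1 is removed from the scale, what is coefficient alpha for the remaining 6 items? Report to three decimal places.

Remaining items: Q2, Q3, Q4, Q5, Q6, Q7 (k = 6).
ΣVar(i) = 1.245 + 0.955 + 0.835 + 1.626 + 1.038 + 1.010 = 6.709
σ²_total = 6.709 + 2 × 7.390 = 21.489
α (item deleted) = (6/5)·(1 − 6.709/21.489) = 0.825

α = 0.825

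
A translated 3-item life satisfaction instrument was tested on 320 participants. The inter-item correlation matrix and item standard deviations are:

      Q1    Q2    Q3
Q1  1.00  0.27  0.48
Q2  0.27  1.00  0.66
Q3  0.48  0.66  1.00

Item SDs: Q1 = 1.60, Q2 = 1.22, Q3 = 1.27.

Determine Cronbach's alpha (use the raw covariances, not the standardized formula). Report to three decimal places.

Σσ²ᵢ = 1.60² + 1.22² + 1.27² = 5.6613
Covariances σ_ij = r_ij · s_i · s_j:
  σ(Q1,Q2) = 0.27 × 1.60 × 1.22 = 0.5270
  σ(Q1,Q3) = 0.48 × 1.60 × 1.27 = 0.9754
  σ(Q2,Q3) = 0.66 × 1.22 × 1.27 = 1.0226
σ²_T = Σσ²ᵢ + 2·Σσ_ij = 5.6613 + 2 × 2.5250 = 10.7113
α = (3/2)·(1 − 5.6613/10.7113) = 0.707

Cronbach's alpha = 0.707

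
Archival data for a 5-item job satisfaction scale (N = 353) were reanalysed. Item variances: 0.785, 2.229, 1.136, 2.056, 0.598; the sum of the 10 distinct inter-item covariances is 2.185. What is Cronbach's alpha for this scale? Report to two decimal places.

Cronbach's alpha = 0.49

ΣVar(i) = 0.785 + 2.229 + 1.136 + 2.056 + 0.598 = 6.804
Sum of distinct covariances = 2.185
σ²_total = ΣVar(i) + 2·Σcov = 6.804 + 2 × 2.185 = 11.174
α = (5/4)·(1 − 6.804/11.174) = 0.49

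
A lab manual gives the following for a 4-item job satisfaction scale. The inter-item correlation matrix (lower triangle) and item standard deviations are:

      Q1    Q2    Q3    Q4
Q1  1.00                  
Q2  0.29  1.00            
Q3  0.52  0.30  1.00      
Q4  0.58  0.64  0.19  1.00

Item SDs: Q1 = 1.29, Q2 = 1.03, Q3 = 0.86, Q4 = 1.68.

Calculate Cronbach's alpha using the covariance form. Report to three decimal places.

α = 0.735

Σσ²ᵢ = 1.29² + 1.03² + 0.86² + 1.68² = 6.2870
Covariances σ_ij = r_ij · s_i · s_j:
  σ(Q1,Q2) = 0.29 × 1.29 × 1.03 = 0.3853
  σ(Q1,Q3) = 0.52 × 1.29 × 0.86 = 0.5769
  σ(Q1,Q4) = 0.58 × 1.29 × 1.68 = 1.2570
  σ(Q2,Q3) = 0.30 × 1.03 × 0.86 = 0.2657
  σ(Q2,Q4) = 0.64 × 1.03 × 1.68 = 1.1075
  σ(Q3,Q4) = 0.19 × 0.86 × 1.68 = 0.2745
σ²_T = Σσ²ᵢ + 2·Σσ_ij = 6.2870 + 2 × 3.8669 = 14.0208
α = (4/3)·(1 − 6.2870/14.0208) = 0.735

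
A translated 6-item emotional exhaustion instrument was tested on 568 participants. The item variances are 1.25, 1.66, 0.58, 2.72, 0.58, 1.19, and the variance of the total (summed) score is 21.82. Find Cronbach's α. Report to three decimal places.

α = 0.761

ΣVar(i) = 1.25 + 1.66 + 0.58 + 2.72 + 0.58 + 1.19 = 7.98
α = (k/(k−1))·(1 − ΣVar(i)/σ²_T) = (6/5)·(1 − 7.98/21.82) = 0.761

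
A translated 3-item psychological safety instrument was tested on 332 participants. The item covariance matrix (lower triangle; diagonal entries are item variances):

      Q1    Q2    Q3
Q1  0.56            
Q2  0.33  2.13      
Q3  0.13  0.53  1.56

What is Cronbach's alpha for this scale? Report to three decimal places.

ΣVar(i) = 0.56 + 2.13 + 1.56 = 4.25
Σ_{i<j} σ_ij = 0.99
σ²_total = 4.25 + 2 × 0.99 = 6.23
α = (k/(k−1))·(1 − ΣVar(i)/σ²_total) = (3/2)·(1 − 4.25/6.23) = 0.477

Cronbach's alpha = 0.477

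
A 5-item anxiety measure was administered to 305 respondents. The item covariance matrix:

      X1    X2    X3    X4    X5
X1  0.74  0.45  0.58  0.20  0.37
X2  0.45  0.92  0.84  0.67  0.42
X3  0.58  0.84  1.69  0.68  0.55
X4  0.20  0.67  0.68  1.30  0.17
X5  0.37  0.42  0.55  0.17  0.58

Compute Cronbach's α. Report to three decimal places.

Cronbach's α = 0.817

sum of item variances = 0.74 + 0.92 + 1.69 + 1.30 + 0.58 = 5.23
Sum of the distinct covariances = 4.93
Var(T) = 5.23 + 2 × 4.93 = 15.09
α = (k/(k−1))·(1 − sum of item variances/Var(T)) = (5/4)·(1 − 5.23/15.09) = 0.817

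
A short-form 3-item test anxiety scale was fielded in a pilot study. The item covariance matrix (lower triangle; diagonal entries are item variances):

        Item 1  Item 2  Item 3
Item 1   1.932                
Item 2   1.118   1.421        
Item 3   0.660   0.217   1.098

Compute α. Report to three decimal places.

α = 0.709

ΣVar(i) = 1.932 + 1.421 + 1.098 = 4.451
Sum of off-diagonal covariances = 1.995
total variance = 4.451 + 2 × 1.995 = 8.441
α = (k/(k−1))·(1 − ΣVar(i)/total variance) = (3/2)·(1 − 4.451/8.441) = 0.709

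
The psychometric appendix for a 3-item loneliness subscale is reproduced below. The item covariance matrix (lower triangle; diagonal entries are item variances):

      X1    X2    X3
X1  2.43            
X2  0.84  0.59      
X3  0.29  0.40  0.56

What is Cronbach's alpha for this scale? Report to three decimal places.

sum of item variances = 2.43 + 0.59 + 0.56 = 3.58
Sum of off-diagonal covariances = 1.53
σ²_T = 3.58 + 2 × 1.53 = 6.64
α = (k/(k−1))·(1 − sum of item variances/σ²_T) = (3/2)·(1 − 3.58/6.64) = 0.691

Cronbach's alpha = 0.691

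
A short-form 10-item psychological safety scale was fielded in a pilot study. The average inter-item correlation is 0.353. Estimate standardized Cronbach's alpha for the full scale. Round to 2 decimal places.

α = 0.85

Standardized α = k·r̄ / (1 + (k−1)·r̄) = 10 × 0.353 / (1 + 9 × 0.353)
  = 3.5300 / 4.1770 = 0.85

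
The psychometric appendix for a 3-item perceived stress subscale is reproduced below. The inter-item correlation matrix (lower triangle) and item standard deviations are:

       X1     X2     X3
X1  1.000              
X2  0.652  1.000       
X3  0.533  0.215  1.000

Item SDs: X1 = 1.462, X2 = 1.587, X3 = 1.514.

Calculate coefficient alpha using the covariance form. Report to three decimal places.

Σσ²ᵢ = 1.462² + 1.587² + 1.514² = 6.9482
Covariances σ_ij = r_ij · s_i · s_j:
  σ(X1,X2) = 0.652 × 1.462 × 1.587 = 1.5128
  σ(X1,X3) = 0.533 × 1.462 × 1.514 = 1.1798
  σ(X2,X3) = 0.215 × 1.587 × 1.514 = 0.5166
σ²_T = Σσ²ᵢ + 2·Σσ_ij = 6.9482 + 2 × 3.2092 = 13.3666
α = (3/2)·(1 − 6.9482/13.3666) = 0.720

coefficient alpha = 0.720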